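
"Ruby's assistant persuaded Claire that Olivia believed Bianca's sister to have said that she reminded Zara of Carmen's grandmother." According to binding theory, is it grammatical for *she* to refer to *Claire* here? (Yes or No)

*Claire* is an R-expression; Principle C requires it to be free (not bound by any c-commanding expression).
— she: subject of the clause headed by 'reminded'; the pronoun does not c-command the R-expression — coreference allowed.

Yes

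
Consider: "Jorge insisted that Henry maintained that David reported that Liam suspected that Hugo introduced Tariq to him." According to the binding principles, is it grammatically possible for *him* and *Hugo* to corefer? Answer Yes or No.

*him* is a pronoun; Principle B requires it to be free in its binding domain — the clause headed by 'introduced'.
— Hugo: subject of the clause headed by 'introduced'; c-commands the pronoun within its binding domain — blocked (Principle B).

No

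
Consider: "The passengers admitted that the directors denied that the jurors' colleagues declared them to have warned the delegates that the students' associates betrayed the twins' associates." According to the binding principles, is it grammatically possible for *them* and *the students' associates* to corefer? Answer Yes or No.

*them* is a pronoun; Principle B requires it to be free in its binding domain — the clause headed by 'declared'.
— the students' associates: subject of the clause headed by 'betrayed'; is c-commanded by the pronoun; coreference would bind this R-expression — blocked (Principle C).

No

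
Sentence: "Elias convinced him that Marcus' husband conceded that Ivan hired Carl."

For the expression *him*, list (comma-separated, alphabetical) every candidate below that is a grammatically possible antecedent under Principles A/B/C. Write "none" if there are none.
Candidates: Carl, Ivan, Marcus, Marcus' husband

*him* is a pronoun; Principle B requires it to be free in its binding domain — the matrix clause.
— Carl: object of the clause headed by 'hired'; is c-commanded by the pronoun; coreference would bind this R-expression — blocked (Principle C).
— Ivan: subject of the clause headed by 'hired'; is c-commanded by the pronoun; coreference would bind this R-expression — blocked (Principle C).
— Marcus: possessor inside the subject DP of the clause headed by 'conceded'; is c-commanded by the pronoun; coreference would bind this R-expression — blocked (Principle C).
— Marcus' husband: subject of the clause headed by 'conceded'; is c-commanded by the pronoun; coreference would bind this R-expression — blocked (Principle C).

none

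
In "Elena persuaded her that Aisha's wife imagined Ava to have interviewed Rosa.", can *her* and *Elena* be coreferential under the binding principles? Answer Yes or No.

No

*Elena* is an R-expression; Principle C requires it to be free (not bound by any c-commanding expression).
— her: object of the matrix clause; the R-expression locally c-commands the pronoun — coreference blocked (Principle B on the pronoun).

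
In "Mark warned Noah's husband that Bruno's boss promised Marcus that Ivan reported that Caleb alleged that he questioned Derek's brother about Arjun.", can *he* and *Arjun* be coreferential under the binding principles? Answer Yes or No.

*Arjun* is an R-expression; Principle C requires it to be free (not bound by any c-commanding expression).
— he: subject of the clause headed by 'questioned'; the pronoun c-commands the R-expression — coreference blocked (Principle C).

No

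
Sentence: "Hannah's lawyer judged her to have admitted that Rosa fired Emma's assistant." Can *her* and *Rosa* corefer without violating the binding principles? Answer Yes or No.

No

*Rosa* is an R-expression; Principle C requires it to be free (not bound by any c-commanding expression).
— her: subject of the clause headed by 'admitted'; the pronoun c-commands the R-expression — coreference blocked (Principle C).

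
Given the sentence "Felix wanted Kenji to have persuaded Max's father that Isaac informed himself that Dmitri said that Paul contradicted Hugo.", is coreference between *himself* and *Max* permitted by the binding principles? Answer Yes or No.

*himself* is a reflexive; Principle A requires it to be bound within its binding domain — the clause headed by 'informed'.
— Max: possessor inside the object DP of the clause headed by 'persuaded'; does not c-command the reflexive — cannot bind it (Principle A).

No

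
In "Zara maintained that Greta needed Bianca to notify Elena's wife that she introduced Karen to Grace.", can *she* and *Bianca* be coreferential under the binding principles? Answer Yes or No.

*Bianca* is an R-expression; Principle C requires it to be free (not bound by any c-commanding expression).
— she: subject of the clause headed by 'introduced'; the pronoun does not c-command the R-expression — coreference allowed.

Yes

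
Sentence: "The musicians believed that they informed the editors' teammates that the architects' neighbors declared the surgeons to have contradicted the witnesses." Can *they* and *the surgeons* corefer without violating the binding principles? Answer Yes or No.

No

*the surgeons* is an R-expression; Principle C requires it to be free (not bound by any c-commanding expression).
— they: subject of the clause headed by 'informed'; the pronoun c-commands the R-expression — coreference blocked (Principle C).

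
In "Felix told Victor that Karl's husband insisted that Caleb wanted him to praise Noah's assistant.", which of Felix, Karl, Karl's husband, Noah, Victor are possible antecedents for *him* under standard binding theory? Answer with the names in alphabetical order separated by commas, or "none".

*him* is a pronoun; Principle B requires it to be free in its binding domain — the clause headed by 'wanted'.
— Felix: subject of the matrix clause; c-commands the pronoun but lies outside its binding domain — allowed.
— Karl: possessor inside the subject DP of the clause headed by 'insisted'; does not c-command the pronoun — Principle B does not apply; allowed.
— Karl's husband: subject of the clause headed by 'insisted'; c-commands the pronoun but lies outside its binding domain — allowed.
— Noah: possessor inside the object DP of the clause headed by 'praise'; is c-commanded by the pronoun; coreference would bind this R-expression — blocked (Principle C).
— Victor: object of the matrix clause; c-commands the pronoun but lies outside its binding domain — allowed.

Felix, Karl, Karl's husband, Victor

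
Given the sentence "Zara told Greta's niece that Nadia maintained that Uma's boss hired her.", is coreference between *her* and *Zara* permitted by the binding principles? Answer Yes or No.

Yes

*her* is a pronoun; Principle B requires it to be free in its binding domain — the clause headed by 'hired'.
— Zara: subject of the matrix clause; c-commands the pronoun but lies outside its binding domain — allowed.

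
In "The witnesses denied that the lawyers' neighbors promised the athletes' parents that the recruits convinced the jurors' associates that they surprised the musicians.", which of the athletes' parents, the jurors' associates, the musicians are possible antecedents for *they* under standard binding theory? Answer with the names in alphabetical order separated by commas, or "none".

the athletes' parents, the jurors' associates

*they* is a pronoun; Principle B requires it to be free in its binding domain — the clause headed by 'surprised'.
— the athletes' parents: object of the clause headed by 'promised'; c-commands the pronoun but lies outside its binding domain — allowed.
— the jurors' associates: object of the clause headed by 'convinced'; c-commands the pronoun but lies outside its binding domain — allowed.
— the musicians: object of the clause headed by 'surprised'; is c-commanded by the pronoun; coreference would bind this R-expression — blocked (Principle C).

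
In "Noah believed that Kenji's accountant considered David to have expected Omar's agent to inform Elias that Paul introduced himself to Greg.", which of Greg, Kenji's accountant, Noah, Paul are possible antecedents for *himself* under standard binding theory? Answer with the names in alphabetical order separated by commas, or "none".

*himself* is a reflexive; Principle A requires it to be bound within its binding domain — the clause headed by 'introduced'.
— Greg: second object of the clause headed by 'introduced'; does not c-command the reflexive — cannot bind it (Principle A).
— Kenji's accountant: subject of the clause headed by 'considered'; c-commands the reflexive but lies outside its binding domain — cannot bind it (Principle A).
— Noah: subject of the matrix clause; c-commands the reflexive but lies outside its binding domain — cannot bind it (Principle A).
— Paul: subject of the clause headed by 'introduced'; c-commands the reflexive within its binding domain — allowed (Principle A).

Paul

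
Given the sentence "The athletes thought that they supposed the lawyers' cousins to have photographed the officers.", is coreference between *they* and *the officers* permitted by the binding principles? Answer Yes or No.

*they* is a pronoun; Principle B requires it to be free in its binding domain — the clause headed by 'supposed'.
— the officers: object of the clause headed by 'photographed'; is c-commanded by the pronoun; coreference would bind this R-expression — blocked (Principle C).

No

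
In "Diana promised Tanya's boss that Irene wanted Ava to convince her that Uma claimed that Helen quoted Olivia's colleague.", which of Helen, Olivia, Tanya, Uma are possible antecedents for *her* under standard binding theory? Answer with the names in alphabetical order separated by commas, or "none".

Tanya

*her* is a pronoun; Principle B requires it to be free in its binding domain — the clause headed by 'convince'.
— Helen: subject of the clause headed by 'quoted'; is c-commanded by the pronoun; coreference would bind this R-expression — blocked (Principle C).
— Olivia: possessor inside the object DP of the clause headed by 'quoted'; is c-commanded by the pronoun; coreference would bind this R-expression — blocked (Principle C).
— Tanya: possessor inside the object DP of the matrix clause; does not c-command the pronoun — Principle B does not apply; allowed.
— Uma: subject of the clause headed by 'claimed'; is c-commanded by the pronoun; coreference would bind this R-expression — blocked (Principle C).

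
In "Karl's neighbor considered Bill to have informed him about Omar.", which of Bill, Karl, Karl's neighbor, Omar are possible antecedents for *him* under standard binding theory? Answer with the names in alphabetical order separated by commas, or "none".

*him* is a pronoun; Principle B requires it to be free in its binding domain — the clause headed by 'informed'.
— Bill: subject of the clause headed by 'informed'; c-commands the pronoun within its binding domain — blocked (Principle B).
— Karl: possessor inside the subject DP of the matrix clause; does not c-command the pronoun — Principle B does not apply; allowed.
— Karl's neighbor: subject of the matrix clause; c-commands the pronoun but lies outside its binding domain — allowed.
— Omar: second object of the clause headed by 'informed'; is c-commanded by the pronoun; coreference would bind this R-expression — blocked (Principle C).

Karl, Karl's neighbor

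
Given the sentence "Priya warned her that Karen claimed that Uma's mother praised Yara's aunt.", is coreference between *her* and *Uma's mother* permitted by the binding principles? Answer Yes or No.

*her* is a pronoun; Principle B requires it to be free in its binding domain — the matrix clause.
— Uma's mother: subject of the clause headed by 'praised'; is c-commanded by the pronoun; coreference would bind this R-expression — blocked (Principle C).

No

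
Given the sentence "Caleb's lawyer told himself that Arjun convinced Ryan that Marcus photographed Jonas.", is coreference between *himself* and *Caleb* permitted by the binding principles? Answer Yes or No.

No

*himself* is a reflexive; Principle A requires it to be bound within its binding domain — the matrix clause.
— Caleb: possessor inside the subject DP of the matrix clause; does not c-command the reflexive — cannot bind it (Principle A).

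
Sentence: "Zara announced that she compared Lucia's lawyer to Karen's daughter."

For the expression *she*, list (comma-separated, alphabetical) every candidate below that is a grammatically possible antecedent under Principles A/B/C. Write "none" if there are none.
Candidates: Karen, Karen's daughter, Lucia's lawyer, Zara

*she* is a pronoun; Principle B requires it to be free in its binding domain — the clause headed by 'compared'.
— Karen: possessor inside the second object DP of the clause headed by 'compared'; is c-commanded by the pronoun; coreference would bind this R-expression — blocked (Principle C).
— Karen's daughter: second object of the clause headed by 'compared'; is c-commanded by the pronoun; coreference would bind this R-expression — blocked (Principle C).
— Lucia's lawyer: object of the clause headed by 'compared'; is c-commanded by the pronoun; coreference would bind this R-expression — blocked (Principle C).
— Zara: subject of the matrix clause; c-commands the pronoun but lies outside its binding domain — allowed.

Zara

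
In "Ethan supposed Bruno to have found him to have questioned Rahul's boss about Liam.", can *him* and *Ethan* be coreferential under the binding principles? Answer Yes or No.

Yes

*Ethan* is an R-expression; Principle C requires it to be free (not bound by any c-commanding expression).
— him: subject of the clause headed by 'questioned'; the pronoun does not c-command the R-expression — coreference allowed.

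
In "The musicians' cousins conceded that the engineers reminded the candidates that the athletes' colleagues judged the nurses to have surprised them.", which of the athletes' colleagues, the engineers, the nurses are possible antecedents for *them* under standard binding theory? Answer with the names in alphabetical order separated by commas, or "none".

the athletes' colleagues, the engineers

*them* is a pronoun; Principle B requires it to be free in its binding domain — the clause headed by 'surprised'.
— the athletes' colleagues: subject of the clause headed by 'judged'; c-commands the pronoun but lies outside its binding domain — allowed.
— the engineers: subject of the clause headed by 'reminded'; c-commands the pronoun but lies outside its binding domain — allowed.
— the nurses: subject of the clause headed by 'surprised'; c-commands the pronoun within its binding domain — blocked (Principle B).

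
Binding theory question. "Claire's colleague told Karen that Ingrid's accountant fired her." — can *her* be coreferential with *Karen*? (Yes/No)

Yes

*her* is a pronoun; Principle B requires it to be free in its binding domain — the clause headed by 'fired'.
— Karen: object of the matrix clause; c-commands the pronoun but lies outside its binding domain — allowed.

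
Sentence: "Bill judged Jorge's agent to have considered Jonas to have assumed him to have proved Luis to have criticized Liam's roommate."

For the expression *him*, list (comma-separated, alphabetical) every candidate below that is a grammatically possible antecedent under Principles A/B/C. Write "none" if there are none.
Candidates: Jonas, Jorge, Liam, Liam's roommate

*him* is a pronoun; Principle B requires it to be free in its binding domain — the clause headed by 'assumed'.
— Jonas: subject of the clause headed by 'assumed'; c-commands the pronoun within its binding domain — blocked (Principle B).
— Jorge: possessor inside the subject DP of the clause headed by 'considered'; does not c-command the pronoun — Principle B does not apply; allowed.
— Liam: possessor inside the object DP of the clause headed by 'criticized'; is c-commanded by the pronoun; coreference would bind this R-expression — blocked (Principle C).
— Liam's roommate: object of the clause headed by 'criticized'; is c-commanded by the pronoun; coreference would bind this R-expression — blocked (Principle C).

Jorge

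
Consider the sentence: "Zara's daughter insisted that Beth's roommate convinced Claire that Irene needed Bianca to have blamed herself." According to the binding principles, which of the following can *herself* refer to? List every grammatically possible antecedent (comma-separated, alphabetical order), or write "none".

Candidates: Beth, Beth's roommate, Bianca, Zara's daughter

*herself* is a reflexive; Principle A requires it to be bound within its binding domain — the clause headed by 'blamed'.
— Beth: possessor inside the subject DP of the clause headed by 'convinced'; does not c-command the reflexive — cannot bind it (Principle A).
— Beth's roommate: subject of the clause headed by 'convinced'; c-commands the reflexive but lies outside its binding domain — cannot bind it (Principle A).
— Bianca: subject of the clause headed by 'blamed'; c-commands the reflexive within its binding domain — allowed (Principle A).
— Zara's daughter: subject of the matrix clause; c-commands the reflexive but lies outside its binding domain — cannot bind it (Principle A).

Bianca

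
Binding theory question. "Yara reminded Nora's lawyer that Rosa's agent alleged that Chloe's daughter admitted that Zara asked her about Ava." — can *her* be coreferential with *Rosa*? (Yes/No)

Yes

*her* is a pronoun; Principle B requires it to be free in its binding domain — the clause headed by 'asked'.
— Rosa: possessor inside the subject DP of the clause headed by 'alleged'; does not c-command the pronoun — Principle B does not apply; allowed.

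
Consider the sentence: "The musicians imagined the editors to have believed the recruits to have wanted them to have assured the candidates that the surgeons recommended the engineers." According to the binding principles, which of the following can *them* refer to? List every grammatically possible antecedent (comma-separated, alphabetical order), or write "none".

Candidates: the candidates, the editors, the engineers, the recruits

the editors

*them* is a pronoun; Principle B requires it to be free in its binding domain — the clause headed by 'wanted'.
— the candidates: object of the clause headed by 'assured'; is c-commanded by the pronoun; coreference would bind this R-expression — blocked (Principle C).
— the editors: subject of the clause headed by 'believed'; c-commands the pronoun but lies outside its binding domain — allowed.
— the engineers: object of the clause headed by 'recommended'; is c-commanded by the pronoun; coreference would bind this R-expression — blocked (Principle C).
— the recruits: subject of the clause headed by 'wanted'; c-commands the pronoun within its binding domain — blocked (Principle B).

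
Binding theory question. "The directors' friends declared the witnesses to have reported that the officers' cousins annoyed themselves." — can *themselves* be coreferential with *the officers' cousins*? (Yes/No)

*themselves* is a reflexive; Principle A requires it to be bound within its binding domain — the clause headed by 'annoyed'.
— the officers' cousins: subject of the clause headed by 'annoyed'; c-commands the reflexive within its binding domain — allowed (Principle A).

Yes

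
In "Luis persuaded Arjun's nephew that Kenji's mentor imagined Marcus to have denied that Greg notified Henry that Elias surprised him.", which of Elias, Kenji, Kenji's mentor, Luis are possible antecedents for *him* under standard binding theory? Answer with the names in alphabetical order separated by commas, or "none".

Kenji, Kenji's mentor, Luis

*him* is a pronoun; Principle B requires it to be free in its binding domain — the clause headed by 'surprised'.
— Elias: subject of the clause headed by 'surprised'; c-commands the pronoun within its binding domain — blocked (Principle B).
— Kenji: possessor inside the subject DP of the clause headed by 'imagined'; does not c-command the pronoun — Principle B does not apply; allowed.
— Kenji's mentor: subject of the clause headed by 'imagined'; c-commands the pronoun but lies outside its binding domain — allowed.
— Luis: subject of the matrix clause; c-commands the pronoun but lies outside its binding domain — allowed.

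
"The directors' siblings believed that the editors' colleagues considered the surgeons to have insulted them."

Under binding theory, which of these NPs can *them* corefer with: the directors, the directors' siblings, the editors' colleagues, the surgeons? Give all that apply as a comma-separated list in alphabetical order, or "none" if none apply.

the directors, the directors' siblings, the editors' colleagues

*them* is a pronoun; Principle B requires it to be free in its binding domain — the clause headed by 'insulted'.
— the directors: possessor inside the subject DP of the matrix clause; does not c-command the pronoun — Principle B does not apply; allowed.
— the directors' siblings: subject of the matrix clause; c-commands the pronoun but lies outside its binding domain — allowed.
— the editors' colleagues: subject of the clause headed by 'considered'; c-commands the pronoun but lies outside its binding domain — allowed.
— the surgeons: subject of the clause headed by 'insulted'; c-commands the pronoun within its binding domain — blocked (Principle B).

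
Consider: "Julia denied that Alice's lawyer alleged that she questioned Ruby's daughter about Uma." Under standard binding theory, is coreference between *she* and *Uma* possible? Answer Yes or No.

No

*Uma* is an R-expression; Principle C requires it to be free (not bound by any c-commanding expression).
— she: subject of the clause headed by 'questioned'; the pronoun c-commands the R-expression — coreference blocked (Principle C).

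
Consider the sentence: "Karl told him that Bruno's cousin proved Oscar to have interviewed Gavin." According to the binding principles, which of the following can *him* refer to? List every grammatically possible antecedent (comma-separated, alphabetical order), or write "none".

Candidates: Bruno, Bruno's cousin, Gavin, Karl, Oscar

*him* is a pronoun; Principle B requires it to be free in its binding domain — the matrix clause.
— Bruno: possessor inside the subject DP of the clause headed by 'proved'; is c-commanded by the pronoun; coreference would bind this R-expression — blocked (Principle C).
— Bruno's cousin: subject of the clause headed by 'proved'; is c-commanded by the pronoun; coreference would bind this R-expression — blocked (Principle C).
— Gavin: object of the clause headed by 'interviewed'; is c-commanded by the pronoun; coreference would bind this R-expression — blocked (Principle C).
— Karl: subject of the matrix clause; c-commands the pronoun within its binding domain — blocked (Principle B).
— Oscar: subject of the clause headed by 'interviewed'; is c-commanded by the pronoun; coreference would bind this R-expression — blocked (Principle C).

none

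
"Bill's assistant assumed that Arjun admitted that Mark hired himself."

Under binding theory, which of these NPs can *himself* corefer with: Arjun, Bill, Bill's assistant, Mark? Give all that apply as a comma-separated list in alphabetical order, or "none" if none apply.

*himself* is a reflexive; Principle A requires it to be bound within its binding domain — the clause headed by 'hired'.
— Arjun: subject of the clause headed by 'admitted'; c-commands the reflexive but lies outside its binding domain — cannot bind it (Principle A).
— Bill: possessor inside the subject DP of the matrix clause; does not c-command the reflexive — cannot bind it (Principle A).
— Bill's assistant: subject of the matrix clause; c-commands the reflexive but lies outside its binding domain — cannot bind it (Principle A).
— Mark: subject of the clause headed by 'hired'; c-commands the reflexive within its binding domain — allowed (Principle A).

Mark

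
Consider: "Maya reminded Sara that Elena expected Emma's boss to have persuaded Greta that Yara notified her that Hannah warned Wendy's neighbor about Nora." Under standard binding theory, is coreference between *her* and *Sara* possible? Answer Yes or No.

Yes

*Sara* is an R-expression; Principle C requires it to be free (not bound by any c-commanding expression).
— her: object of the clause headed by 'notified'; the pronoun does not c-command the R-expression — coreference allowed.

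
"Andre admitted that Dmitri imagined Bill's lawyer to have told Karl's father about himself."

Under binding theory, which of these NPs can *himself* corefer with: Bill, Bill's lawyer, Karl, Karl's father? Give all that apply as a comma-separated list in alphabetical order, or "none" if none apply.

*himself* is a reflexive; Principle A requires it to be bound within its binding domain — the clause headed by 'told'.
— Bill: possessor inside the subject DP of the clause headed by 'told'; does not c-command the reflexive — cannot bind it (Principle A).
— Bill's lawyer: subject of the clause headed by 'told'; c-commands the reflexive within its binding domain — allowed (Principle A).
— Karl: possessor inside the object DP of the clause headed by 'told'; does not c-command the reflexive — cannot bind it (Principle A).
— Karl's father: object of the clause headed by 'told'; c-commands the reflexive within its binding domain — allowed (Principle A).

Bill's lawyer, Karl's father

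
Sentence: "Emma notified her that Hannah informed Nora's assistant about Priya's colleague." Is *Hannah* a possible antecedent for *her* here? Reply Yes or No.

No

*her* is a pronoun; Principle B requires it to be free in its binding domain — the matrix clause.
— Hannah: subject of the clause headed by 'informed'; is c-commanded by the pronoun; coreference would bind this R-expression — blocked (Principle C).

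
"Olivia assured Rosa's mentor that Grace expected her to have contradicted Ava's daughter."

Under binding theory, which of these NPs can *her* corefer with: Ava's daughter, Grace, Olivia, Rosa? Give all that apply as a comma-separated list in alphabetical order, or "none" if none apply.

Olivia, Rosa

*her* is a pronoun; Principle B requires it to be free in its binding domain — the clause headed by 'expected'.
— Ava's daughter: object of the clause headed by 'contradicted'; is c-commanded by the pronoun; coreference would bind this R-expression — blocked (Principle C).
— Grace: subject of the clause headed by 'expected'; c-commands the pronoun within its binding domain — blocked (Principle B).
— Olivia: subject of the matrix clause; c-commands the pronoun but lies outside its binding domain — allowed.
— Rosa: possessor inside the object DP of the matrix clause; does not c-command the pronoun — Principle B does not apply; allowed.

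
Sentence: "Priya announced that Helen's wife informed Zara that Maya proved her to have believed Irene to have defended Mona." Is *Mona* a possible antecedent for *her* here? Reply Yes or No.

*her* is a pronoun; Principle B requires it to be free in its binding domain — the clause headed by 'proved'.
— Mona: object of the clause headed by 'defended'; is c-commanded by the pronoun; coreference would bind this R-expression — blocked (Principle C).

No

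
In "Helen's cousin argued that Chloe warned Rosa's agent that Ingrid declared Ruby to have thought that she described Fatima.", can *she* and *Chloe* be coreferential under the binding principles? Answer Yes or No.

*Chloe* is an R-expression; Principle C requires it to be free (not bound by any c-commanding expression).
— she: subject of the clause headed by 'described'; the pronoun does not c-command the R-expression — coreference allowed.

Yes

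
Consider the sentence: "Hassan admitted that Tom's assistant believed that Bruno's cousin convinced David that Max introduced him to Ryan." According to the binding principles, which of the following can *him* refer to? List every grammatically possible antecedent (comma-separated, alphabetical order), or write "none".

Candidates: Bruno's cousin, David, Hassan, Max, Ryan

Bruno's cousin, David, Hassan

*him* is a pronoun; Principle B requires it to be free in its binding domain — the clause headed by 'introduced'.
— Bruno's cousin: subject of the clause headed by 'convinced'; c-commands the pronoun but lies outside its binding domain — allowed.
— David: object of the clause headed by 'convinced'; c-commands the pronoun but lies outside its binding domain — allowed.
— Hassan: subject of the matrix clause; c-commands the pronoun but lies outside its binding domain — allowed.
— Max: subject of the clause headed by 'introduced'; c-commands the pronoun within its binding domain — blocked (Principle B).
— Ryan: second object of the clause headed by 'introduced'; is c-commanded by the pronoun; coreference would bind this R-expression — blocked (Principle C).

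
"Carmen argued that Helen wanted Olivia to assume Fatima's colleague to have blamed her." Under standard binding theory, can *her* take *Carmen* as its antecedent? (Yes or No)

Yes

*her* is a pronoun; Principle B requires it to be free in its binding domain — the clause headed by 'blamed'.
— Carmen: subject of the matrix clause; c-commands the pronoun but lies outside its binding domain — allowed.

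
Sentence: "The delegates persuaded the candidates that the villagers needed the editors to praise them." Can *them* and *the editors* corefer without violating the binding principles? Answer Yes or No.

No

*the editors* is an R-expression; Principle C requires it to be free (not bound by any c-commanding expression).
— them: object of the clause headed by 'praise'; the R-expression locally c-commands the pronoun — coreference blocked (Principle B on the pronoun).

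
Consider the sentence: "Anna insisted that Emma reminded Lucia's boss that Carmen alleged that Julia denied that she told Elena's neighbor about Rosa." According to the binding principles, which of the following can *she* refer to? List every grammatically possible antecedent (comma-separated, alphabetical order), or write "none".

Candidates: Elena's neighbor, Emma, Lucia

Emma, Lucia

*she* is a pronoun; Principle B requires it to be free in its binding domain — the clause headed by 'told'.
— Elena's neighbor: object of the clause headed by 'told'; is c-commanded by the pronoun; coreference would bind this R-expression — blocked (Principle C).
— Emma: subject of the clause headed by 'reminded'; c-commands the pronoun but lies outside its binding domain — allowed.
— Lucia: possessor inside the object DP of the clause headed by 'reminded'; does not c-command the pronoun — Principle B does not apply; allowed.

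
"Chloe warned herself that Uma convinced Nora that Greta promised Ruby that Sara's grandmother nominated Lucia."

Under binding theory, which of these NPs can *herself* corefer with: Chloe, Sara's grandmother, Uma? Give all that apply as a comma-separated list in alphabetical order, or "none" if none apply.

Chloe

*herself* is a reflexive; Principle A requires it to be bound within its binding domain — the matrix clause.
— Chloe: subject of the matrix clause; c-commands the reflexive within its binding domain — allowed (Principle A).
— Sara's grandmother: subject of the clause headed by 'nominated'; does not c-command the reflexive — cannot bind it (Principle A).
— Uma: subject of the clause headed by 'convinced'; does not c-command the reflexive — cannot bind it (Principle A).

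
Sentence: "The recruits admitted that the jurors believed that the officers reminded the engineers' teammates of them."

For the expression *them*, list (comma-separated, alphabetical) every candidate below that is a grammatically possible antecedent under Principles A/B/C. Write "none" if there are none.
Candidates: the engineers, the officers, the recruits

*them* is a pronoun; Principle B requires it to be free in its binding domain — the clause headed by 'reminded'.
— the engineers: possessor inside the object DP of the clause headed by 'reminded'; does not c-command the pronoun — Principle B does not apply; allowed.
— the officers: subject of the clause headed by 'reminded'; c-commands the pronoun within its binding domain — blocked (Principle B).
— the recruits: subject of the matrix clause; c-commands the pronoun but lies outside its binding domain — allowed.

the engineers, the recruits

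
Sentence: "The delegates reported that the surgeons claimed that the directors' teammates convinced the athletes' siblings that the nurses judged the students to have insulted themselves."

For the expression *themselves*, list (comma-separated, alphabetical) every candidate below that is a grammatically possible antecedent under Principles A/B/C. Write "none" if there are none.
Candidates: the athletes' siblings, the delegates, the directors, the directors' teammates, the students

the students

*themselves* is a reflexive; Principle A requires it to be bound within its binding domain — the clause headed by 'insulted'.
— the athletes' siblings: object of the clause headed by 'convinced'; c-commands the reflexive but lies outside its binding domain — cannot bind it (Principle A).
— the delegates: subject of the matrix clause; c-commands the reflexive but lies outside its binding domain — cannot bind it (Principle A).
— the directors: possessor inside the subject DP of the clause headed by 'convinced'; does not c-command the reflexive — cannot bind it (Principle A).
— the directors' teammates: subject of the clause headed by 'convinced'; c-commands the reflexive but lies outside its binding domain — cannot bind it (Principle A).
— the students: subject of the clause headed by 'insulted'; c-commands the reflexive within its binding domain — allowed (Principle A).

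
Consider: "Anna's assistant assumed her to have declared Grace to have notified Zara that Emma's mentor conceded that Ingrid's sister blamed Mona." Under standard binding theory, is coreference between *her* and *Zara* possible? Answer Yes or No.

No

*Zara* is an R-expression; Principle C requires it to be free (not bound by any c-commanding expression).
— her: subject of the clause headed by 'declared'; the pronoun c-commands the R-expression — coreference blocked (Principle C).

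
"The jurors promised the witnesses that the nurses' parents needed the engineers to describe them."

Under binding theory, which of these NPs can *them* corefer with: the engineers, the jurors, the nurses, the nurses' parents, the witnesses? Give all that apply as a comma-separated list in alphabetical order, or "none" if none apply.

the jurors, the nurses, the nurses' parents, the witnesses

*them* is a pronoun; Principle B requires it to be free in its binding domain — the clause headed by 'describe'.
— the engineers: subject of the clause headed by 'describe'; c-commands the pronoun within its binding domain — blocked (Principle B).
— the jurors: subject of the matrix clause; c-commands the pronoun but lies outside its binding domain — allowed.
— the nurses: possessor inside the subject DP of the clause headed by 'needed'; does not c-command the pronoun — Principle B does not apply; allowed.
— the nurses' parents: subject of the clause headed by 'needed'; c-commands the pronoun but lies outside its binding domain — allowed.
— the witnesses: object of the matrix clause; c-commands the pronoun but lies outside its binding domain — allowed.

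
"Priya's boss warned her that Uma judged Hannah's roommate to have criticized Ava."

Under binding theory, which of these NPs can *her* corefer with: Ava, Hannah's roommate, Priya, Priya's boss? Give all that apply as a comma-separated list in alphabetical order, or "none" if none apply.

Priya

*her* is a pronoun; Principle B requires it to be free in its binding domain — the matrix clause.
— Ava: object of the clause headed by 'criticized'; is c-commanded by the pronoun; coreference would bind this R-expression — blocked (Principle C).
— Hannah's roommate: subject of the clause headed by 'criticized'; is c-commanded by the pronoun; coreference would bind this R-expression — blocked (Principle C).
— Priya: possessor inside the subject DP of the matrix clause; does not c-command the pronoun — Principle B does not apply; allowed.
— Priya's boss: subject of the matrix clause; c-commands the pronoun within its binding domain — blocked (Principle B).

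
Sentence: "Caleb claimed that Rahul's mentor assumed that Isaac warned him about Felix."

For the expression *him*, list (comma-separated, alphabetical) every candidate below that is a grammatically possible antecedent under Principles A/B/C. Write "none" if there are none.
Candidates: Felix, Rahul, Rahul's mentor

Rahul, Rahul's mentor

*him* is a pronoun; Principle B requires it to be free in its binding domain — the clause headed by 'warned'.
— Felix: second object of the clause headed by 'warned'; is c-commanded by the pronoun; coreference would bind this R-expression — blocked (Principle C).
— Rahul: possessor inside the subject DP of the clause headed by 'assumed'; does not c-command the pronoun — Principle B does not apply; allowed.
— Rahul's mentor: subject of the clause headed by 'assumed'; c-commands the pronoun but lies outside its binding domain — allowed.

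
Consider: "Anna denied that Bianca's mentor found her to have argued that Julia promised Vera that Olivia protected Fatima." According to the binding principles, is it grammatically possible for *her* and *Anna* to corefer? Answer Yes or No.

Yes

*her* is a pronoun; Principle B requires it to be free in its binding domain — the clause headed by 'found'.
— Anna: subject of the matrix clause; c-commands the pronoun but lies outside its binding domain — allowed.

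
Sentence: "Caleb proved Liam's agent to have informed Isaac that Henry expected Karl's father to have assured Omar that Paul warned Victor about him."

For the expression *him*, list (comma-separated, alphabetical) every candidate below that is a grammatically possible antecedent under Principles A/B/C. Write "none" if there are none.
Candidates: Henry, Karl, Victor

*him* is a pronoun; Principle B requires it to be free in its binding domain — the clause headed by 'warned'.
— Henry: subject of the clause headed by 'expected'; c-commands the pronoun but lies outside its binding domain — allowed.
— Karl: possessor inside the subject DP of the clause headed by 'assured'; does not c-command the pronoun — Principle B does not apply; allowed.
— Victor: object of the clause headed by 'warned'; c-commands the pronoun within its binding domain — blocked (Principle B).

Henry, Karl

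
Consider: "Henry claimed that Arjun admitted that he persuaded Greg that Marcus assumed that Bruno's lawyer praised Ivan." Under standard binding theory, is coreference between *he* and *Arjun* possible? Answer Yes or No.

*Arjun* is an R-expression; Principle C requires it to be free (not bound by any c-commanding expression).
— he: subject of the clause headed by 'persuaded'; the pronoun does not c-command the R-expression — coreference allowed.

Yes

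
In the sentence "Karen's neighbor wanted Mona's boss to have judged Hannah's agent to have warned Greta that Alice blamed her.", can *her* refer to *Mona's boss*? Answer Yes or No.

*her* is a pronoun; Principle B requires it to be free in its binding domain — the clause headed by 'blamed'.
— Mona's boss: subject of the clause headed by 'judged'; c-commands the pronoun but lies outside its binding domain — allowed.

Yes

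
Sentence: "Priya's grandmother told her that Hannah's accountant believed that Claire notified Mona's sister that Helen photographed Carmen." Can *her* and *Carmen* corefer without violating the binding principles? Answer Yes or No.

*Carmen* is an R-expression; Principle C requires it to be free (not bound by any c-commanding expression).
— her: object of the matrix clause; the pronoun c-commands the R-expression — coreference blocked (Principle C).

No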